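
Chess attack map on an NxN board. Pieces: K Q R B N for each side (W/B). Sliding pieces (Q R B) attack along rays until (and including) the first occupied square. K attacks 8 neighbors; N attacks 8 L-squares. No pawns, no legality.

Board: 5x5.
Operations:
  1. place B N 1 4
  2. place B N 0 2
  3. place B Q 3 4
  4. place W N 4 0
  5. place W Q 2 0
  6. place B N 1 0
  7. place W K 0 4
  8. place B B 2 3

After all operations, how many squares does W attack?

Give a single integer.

Answer: 14

Derivation:
Op 1: place BN@(1,4)
Op 2: place BN@(0,2)
Op 3: place BQ@(3,4)
Op 4: place WN@(4,0)
Op 5: place WQ@(2,0)
Op 6: place BN@(1,0)
Op 7: place WK@(0,4)
Op 8: place BB@(2,3)
Per-piece attacks for W:
  WK@(0,4): attacks (0,3) (1,4) (1,3)
  WQ@(2,0): attacks (2,1) (2,2) (2,3) (3,0) (4,0) (1,0) (3,1) (4,2) (1,1) (0,2) [ray(0,1) blocked at (2,3); ray(1,0) blocked at (4,0); ray(-1,0) blocked at (1,0); ray(-1,1) blocked at (0,2)]
  WN@(4,0): attacks (3,2) (2,1)
Union (14 distinct): (0,2) (0,3) (1,0) (1,1) (1,3) (1,4) (2,1) (2,2) (2,3) (3,0) (3,1) (3,2) (4,0) (4,2)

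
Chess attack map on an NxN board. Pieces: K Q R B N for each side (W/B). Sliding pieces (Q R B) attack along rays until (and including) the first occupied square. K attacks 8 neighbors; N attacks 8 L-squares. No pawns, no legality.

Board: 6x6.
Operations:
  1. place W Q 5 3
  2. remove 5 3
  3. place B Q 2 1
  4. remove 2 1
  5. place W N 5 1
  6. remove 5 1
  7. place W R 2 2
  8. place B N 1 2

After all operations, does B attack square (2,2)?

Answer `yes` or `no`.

Answer: no

Derivation:
Op 1: place WQ@(5,3)
Op 2: remove (5,3)
Op 3: place BQ@(2,1)
Op 4: remove (2,1)
Op 5: place WN@(5,1)
Op 6: remove (5,1)
Op 7: place WR@(2,2)
Op 8: place BN@(1,2)
Per-piece attacks for B:
  BN@(1,2): attacks (2,4) (3,3) (0,4) (2,0) (3,1) (0,0)
B attacks (2,2): no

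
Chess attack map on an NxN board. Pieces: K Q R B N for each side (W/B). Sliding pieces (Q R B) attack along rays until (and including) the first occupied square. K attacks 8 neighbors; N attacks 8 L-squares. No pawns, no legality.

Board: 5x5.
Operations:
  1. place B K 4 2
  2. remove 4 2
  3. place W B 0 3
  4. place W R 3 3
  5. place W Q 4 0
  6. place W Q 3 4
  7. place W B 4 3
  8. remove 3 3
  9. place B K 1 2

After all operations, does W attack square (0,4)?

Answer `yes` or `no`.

Op 1: place BK@(4,2)
Op 2: remove (4,2)
Op 3: place WB@(0,3)
Op 4: place WR@(3,3)
Op 5: place WQ@(4,0)
Op 6: place WQ@(3,4)
Op 7: place WB@(4,3)
Op 8: remove (3,3)
Op 9: place BK@(1,2)
Per-piece attacks for W:
  WB@(0,3): attacks (1,4) (1,2) [ray(1,-1) blocked at (1,2)]
  WQ@(3,4): attacks (3,3) (3,2) (3,1) (3,0) (4,4) (2,4) (1,4) (0,4) (4,3) (2,3) (1,2) [ray(1,-1) blocked at (4,3); ray(-1,-1) blocked at (1,2)]
  WQ@(4,0): attacks (4,1) (4,2) (4,3) (3,0) (2,0) (1,0) (0,0) (3,1) (2,2) (1,3) (0,4) [ray(0,1) blocked at (4,3)]
  WB@(4,3): attacks (3,4) (3,2) (2,1) (1,0) [ray(-1,1) blocked at (3,4)]
W attacks (0,4): yes

Answer: yes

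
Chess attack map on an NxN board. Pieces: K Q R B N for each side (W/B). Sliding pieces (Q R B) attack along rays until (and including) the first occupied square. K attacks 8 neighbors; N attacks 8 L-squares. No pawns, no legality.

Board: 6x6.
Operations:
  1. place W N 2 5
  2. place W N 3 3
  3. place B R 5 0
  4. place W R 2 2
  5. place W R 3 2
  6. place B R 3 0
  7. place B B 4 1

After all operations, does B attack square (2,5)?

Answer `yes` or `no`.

Op 1: place WN@(2,5)
Op 2: place WN@(3,3)
Op 3: place BR@(5,0)
Op 4: place WR@(2,2)
Op 5: place WR@(3,2)
Op 6: place BR@(3,0)
Op 7: place BB@(4,1)
Per-piece attacks for B:
  BR@(3,0): attacks (3,1) (3,2) (4,0) (5,0) (2,0) (1,0) (0,0) [ray(0,1) blocked at (3,2); ray(1,0) blocked at (5,0)]
  BB@(4,1): attacks (5,2) (5,0) (3,2) (3,0) [ray(1,-1) blocked at (5,0); ray(-1,1) blocked at (3,2); ray(-1,-1) blocked at (3,0)]
  BR@(5,0): attacks (5,1) (5,2) (5,3) (5,4) (5,5) (4,0) (3,0) [ray(-1,0) blocked at (3,0)]
B attacks (2,5): no

Answer: no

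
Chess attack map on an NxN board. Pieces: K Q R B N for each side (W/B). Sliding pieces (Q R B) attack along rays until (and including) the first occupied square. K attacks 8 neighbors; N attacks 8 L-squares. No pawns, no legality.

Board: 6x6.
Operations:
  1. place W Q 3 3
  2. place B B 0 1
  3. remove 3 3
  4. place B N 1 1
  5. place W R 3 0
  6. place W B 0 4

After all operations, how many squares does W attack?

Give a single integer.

Op 1: place WQ@(3,3)
Op 2: place BB@(0,1)
Op 3: remove (3,3)
Op 4: place BN@(1,1)
Op 5: place WR@(3,0)
Op 6: place WB@(0,4)
Per-piece attacks for W:
  WB@(0,4): attacks (1,5) (1,3) (2,2) (3,1) (4,0)
  WR@(3,0): attacks (3,1) (3,2) (3,3) (3,4) (3,5) (4,0) (5,0) (2,0) (1,0) (0,0)
Union (13 distinct): (0,0) (1,0) (1,3) (1,5) (2,0) (2,2) (3,1) (3,2) (3,3) (3,4) (3,5) (4,0) (5,0)

Answer: 13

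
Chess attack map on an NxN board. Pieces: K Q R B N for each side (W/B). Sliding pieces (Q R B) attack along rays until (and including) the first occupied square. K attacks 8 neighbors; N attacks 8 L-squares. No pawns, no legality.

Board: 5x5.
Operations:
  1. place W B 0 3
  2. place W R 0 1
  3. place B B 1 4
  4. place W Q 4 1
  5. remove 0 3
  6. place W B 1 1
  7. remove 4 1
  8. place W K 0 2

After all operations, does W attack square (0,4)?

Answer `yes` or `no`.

Op 1: place WB@(0,3)
Op 2: place WR@(0,1)
Op 3: place BB@(1,4)
Op 4: place WQ@(4,1)
Op 5: remove (0,3)
Op 6: place WB@(1,1)
Op 7: remove (4,1)
Op 8: place WK@(0,2)
Per-piece attacks for W:
  WR@(0,1): attacks (0,2) (0,0) (1,1) [ray(0,1) blocked at (0,2); ray(1,0) blocked at (1,1)]
  WK@(0,2): attacks (0,3) (0,1) (1,2) (1,3) (1,1)
  WB@(1,1): attacks (2,2) (3,3) (4,4) (2,0) (0,2) (0,0) [ray(-1,1) blocked at (0,2)]
W attacks (0,4): no

Answer: no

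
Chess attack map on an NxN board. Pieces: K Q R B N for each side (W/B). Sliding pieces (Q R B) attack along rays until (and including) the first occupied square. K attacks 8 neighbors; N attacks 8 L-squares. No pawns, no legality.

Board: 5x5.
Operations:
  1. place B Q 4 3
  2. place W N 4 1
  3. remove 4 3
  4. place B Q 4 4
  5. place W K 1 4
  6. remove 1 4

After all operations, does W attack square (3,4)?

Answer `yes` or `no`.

Op 1: place BQ@(4,3)
Op 2: place WN@(4,1)
Op 3: remove (4,3)
Op 4: place BQ@(4,4)
Op 5: place WK@(1,4)
Op 6: remove (1,4)
Per-piece attacks for W:
  WN@(4,1): attacks (3,3) (2,2) (2,0)
W attacks (3,4): no

Answer: no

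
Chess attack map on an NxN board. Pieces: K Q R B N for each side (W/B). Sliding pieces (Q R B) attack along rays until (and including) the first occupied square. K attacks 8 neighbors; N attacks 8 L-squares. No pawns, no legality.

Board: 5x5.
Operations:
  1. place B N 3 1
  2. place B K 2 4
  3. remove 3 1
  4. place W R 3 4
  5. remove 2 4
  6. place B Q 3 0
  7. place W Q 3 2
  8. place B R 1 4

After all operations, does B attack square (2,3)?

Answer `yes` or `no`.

Op 1: place BN@(3,1)
Op 2: place BK@(2,4)
Op 3: remove (3,1)
Op 4: place WR@(3,4)
Op 5: remove (2,4)
Op 6: place BQ@(3,0)
Op 7: place WQ@(3,2)
Op 8: place BR@(1,4)
Per-piece attacks for B:
  BR@(1,4): attacks (1,3) (1,2) (1,1) (1,0) (2,4) (3,4) (0,4) [ray(1,0) blocked at (3,4)]
  BQ@(3,0): attacks (3,1) (3,2) (4,0) (2,0) (1,0) (0,0) (4,1) (2,1) (1,2) (0,3) [ray(0,1) blocked at (3,2)]
B attacks (2,3): no

Answer: no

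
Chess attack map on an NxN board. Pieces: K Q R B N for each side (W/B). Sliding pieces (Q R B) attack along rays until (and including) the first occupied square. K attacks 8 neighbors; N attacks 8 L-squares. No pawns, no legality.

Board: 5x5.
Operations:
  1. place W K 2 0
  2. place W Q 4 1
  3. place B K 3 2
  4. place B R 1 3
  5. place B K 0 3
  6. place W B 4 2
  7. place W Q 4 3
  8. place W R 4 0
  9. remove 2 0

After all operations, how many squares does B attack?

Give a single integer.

Op 1: place WK@(2,0)
Op 2: place WQ@(4,1)
Op 3: place BK@(3,2)
Op 4: place BR@(1,3)
Op 5: place BK@(0,3)
Op 6: place WB@(4,2)
Op 7: place WQ@(4,3)
Op 8: place WR@(4,0)
Op 9: remove (2,0)
Per-piece attacks for B:
  BK@(0,3): attacks (0,4) (0,2) (1,3) (1,4) (1,2)
  BR@(1,3): attacks (1,4) (1,2) (1,1) (1,0) (2,3) (3,3) (4,3) (0,3) [ray(1,0) blocked at (4,3); ray(-1,0) blocked at (0,3)]
  BK@(3,2): attacks (3,3) (3,1) (4,2) (2,2) (4,3) (4,1) (2,3) (2,1)
Union (16 distinct): (0,2) (0,3) (0,4) (1,0) (1,1) (1,2) (1,3) (1,4) (2,1) (2,2) (2,3) (3,1) (3,3) (4,1) (4,2) (4,3)

Answer: 16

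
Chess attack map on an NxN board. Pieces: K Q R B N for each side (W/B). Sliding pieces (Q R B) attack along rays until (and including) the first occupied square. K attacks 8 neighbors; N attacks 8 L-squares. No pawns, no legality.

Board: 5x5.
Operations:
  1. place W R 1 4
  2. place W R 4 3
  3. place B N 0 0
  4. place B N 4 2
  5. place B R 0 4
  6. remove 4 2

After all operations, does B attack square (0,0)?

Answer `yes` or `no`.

Op 1: place WR@(1,4)
Op 2: place WR@(4,3)
Op 3: place BN@(0,0)
Op 4: place BN@(4,2)
Op 5: place BR@(0,4)
Op 6: remove (4,2)
Per-piece attacks for B:
  BN@(0,0): attacks (1,2) (2,1)
  BR@(0,4): attacks (0,3) (0,2) (0,1) (0,0) (1,4) [ray(0,-1) blocked at (0,0); ray(1,0) blocked at (1,4)]
B attacks (0,0): yes

Answer: yes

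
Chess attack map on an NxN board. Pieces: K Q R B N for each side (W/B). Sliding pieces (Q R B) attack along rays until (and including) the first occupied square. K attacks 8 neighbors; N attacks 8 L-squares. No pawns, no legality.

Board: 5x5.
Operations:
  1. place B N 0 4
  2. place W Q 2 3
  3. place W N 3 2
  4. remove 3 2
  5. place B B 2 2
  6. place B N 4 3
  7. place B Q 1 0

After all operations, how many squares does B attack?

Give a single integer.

Op 1: place BN@(0,4)
Op 2: place WQ@(2,3)
Op 3: place WN@(3,2)
Op 4: remove (3,2)
Op 5: place BB@(2,2)
Op 6: place BN@(4,3)
Op 7: place BQ@(1,0)
Per-piece attacks for B:
  BN@(0,4): attacks (1,2) (2,3)
  BQ@(1,0): attacks (1,1) (1,2) (1,3) (1,4) (2,0) (3,0) (4,0) (0,0) (2,1) (3,2) (4,3) (0,1) [ray(1,1) blocked at (4,3)]
  BB@(2,2): attacks (3,3) (4,4) (3,1) (4,0) (1,3) (0,4) (1,1) (0,0) [ray(-1,1) blocked at (0,4)]
  BN@(4,3): attacks (2,4) (3,1) (2,2)
Union (19 distinct): (0,0) (0,1) (0,4) (1,1) (1,2) (1,3) (1,4) (2,0) (2,1) (2,2) (2,3) (2,4) (3,0) (3,1) (3,2) (3,3) (4,0) (4,3) (4,4)

Answer: 19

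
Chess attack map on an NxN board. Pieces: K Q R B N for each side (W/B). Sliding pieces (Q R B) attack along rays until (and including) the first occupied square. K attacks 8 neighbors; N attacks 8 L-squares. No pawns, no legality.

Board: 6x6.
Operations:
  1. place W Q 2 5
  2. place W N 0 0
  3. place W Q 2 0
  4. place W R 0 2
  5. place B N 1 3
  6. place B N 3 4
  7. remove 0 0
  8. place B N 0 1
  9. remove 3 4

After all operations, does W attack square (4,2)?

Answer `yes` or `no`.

Answer: yes

Derivation:
Op 1: place WQ@(2,5)
Op 2: place WN@(0,0)
Op 3: place WQ@(2,0)
Op 4: place WR@(0,2)
Op 5: place BN@(1,3)
Op 6: place BN@(3,4)
Op 7: remove (0,0)
Op 8: place BN@(0,1)
Op 9: remove (3,4)
Per-piece attacks for W:
  WR@(0,2): attacks (0,3) (0,4) (0,5) (0,1) (1,2) (2,2) (3,2) (4,2) (5,2) [ray(0,-1) blocked at (0,1)]
  WQ@(2,0): attacks (2,1) (2,2) (2,3) (2,4) (2,5) (3,0) (4,0) (5,0) (1,0) (0,0) (3,1) (4,2) (5,3) (1,1) (0,2) [ray(0,1) blocked at (2,5); ray(-1,1) blocked at (0,2)]
  WQ@(2,5): attacks (2,4) (2,3) (2,2) (2,1) (2,0) (3,5) (4,5) (5,5) (1,5) (0,5) (3,4) (4,3) (5,2) (1,4) (0,3) [ray(0,-1) blocked at (2,0)]
W attacks (4,2): yes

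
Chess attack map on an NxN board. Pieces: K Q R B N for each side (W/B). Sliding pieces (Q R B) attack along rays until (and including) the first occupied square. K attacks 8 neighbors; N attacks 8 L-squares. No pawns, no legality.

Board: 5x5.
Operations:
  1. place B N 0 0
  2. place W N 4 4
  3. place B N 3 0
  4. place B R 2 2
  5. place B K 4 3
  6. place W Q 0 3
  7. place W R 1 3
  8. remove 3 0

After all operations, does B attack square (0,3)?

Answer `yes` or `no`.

Op 1: place BN@(0,0)
Op 2: place WN@(4,4)
Op 3: place BN@(3,0)
Op 4: place BR@(2,2)
Op 5: place BK@(4,3)
Op 6: place WQ@(0,3)
Op 7: place WR@(1,3)
Op 8: remove (3,0)
Per-piece attacks for B:
  BN@(0,0): attacks (1,2) (2,1)
  BR@(2,2): attacks (2,3) (2,4) (2,1) (2,0) (3,2) (4,2) (1,2) (0,2)
  BK@(4,3): attacks (4,4) (4,2) (3,3) (3,4) (3,2)
B attacks (0,3): no

Answer: no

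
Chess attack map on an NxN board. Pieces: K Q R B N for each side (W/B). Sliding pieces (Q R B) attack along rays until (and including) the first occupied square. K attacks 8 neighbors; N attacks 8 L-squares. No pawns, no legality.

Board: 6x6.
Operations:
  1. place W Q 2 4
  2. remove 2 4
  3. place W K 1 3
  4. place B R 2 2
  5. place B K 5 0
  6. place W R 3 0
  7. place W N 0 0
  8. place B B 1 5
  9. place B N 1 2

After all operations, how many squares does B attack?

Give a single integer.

Answer: 16

Derivation:
Op 1: place WQ@(2,4)
Op 2: remove (2,4)
Op 3: place WK@(1,3)
Op 4: place BR@(2,2)
Op 5: place BK@(5,0)
Op 6: place WR@(3,0)
Op 7: place WN@(0,0)
Op 8: place BB@(1,5)
Op 9: place BN@(1,2)
Per-piece attacks for B:
  BN@(1,2): attacks (2,4) (3,3) (0,4) (2,0) (3,1) (0,0)
  BB@(1,5): attacks (2,4) (3,3) (4,2) (5,1) (0,4)
  BR@(2,2): attacks (2,3) (2,4) (2,5) (2,1) (2,0) (3,2) (4,2) (5,2) (1,2) [ray(-1,0) blocked at (1,2)]
  BK@(5,0): attacks (5,1) (4,0) (4,1)
Union (16 distinct): (0,0) (0,4) (1,2) (2,0) (2,1) (2,3) (2,4) (2,5) (3,1) (3,2) (3,3) (4,0) (4,1) (4,2) (5,1) (5,2)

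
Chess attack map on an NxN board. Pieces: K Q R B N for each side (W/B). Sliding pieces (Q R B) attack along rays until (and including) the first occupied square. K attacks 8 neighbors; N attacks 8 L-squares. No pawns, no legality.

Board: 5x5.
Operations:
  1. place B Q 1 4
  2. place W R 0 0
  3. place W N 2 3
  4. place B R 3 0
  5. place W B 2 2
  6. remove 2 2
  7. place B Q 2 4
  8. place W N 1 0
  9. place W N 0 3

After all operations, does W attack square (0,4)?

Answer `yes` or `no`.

Op 1: place BQ@(1,4)
Op 2: place WR@(0,0)
Op 3: place WN@(2,3)
Op 4: place BR@(3,0)
Op 5: place WB@(2,2)
Op 6: remove (2,2)
Op 7: place BQ@(2,4)
Op 8: place WN@(1,0)
Op 9: place WN@(0,3)
Per-piece attacks for W:
  WR@(0,0): attacks (0,1) (0,2) (0,3) (1,0) [ray(0,1) blocked at (0,3); ray(1,0) blocked at (1,0)]
  WN@(0,3): attacks (2,4) (1,1) (2,2)
  WN@(1,0): attacks (2,2) (3,1) (0,2)
  WN@(2,3): attacks (4,4) (0,4) (3,1) (4,2) (1,1) (0,2)
W attacks (0,4): yes

Answer: yes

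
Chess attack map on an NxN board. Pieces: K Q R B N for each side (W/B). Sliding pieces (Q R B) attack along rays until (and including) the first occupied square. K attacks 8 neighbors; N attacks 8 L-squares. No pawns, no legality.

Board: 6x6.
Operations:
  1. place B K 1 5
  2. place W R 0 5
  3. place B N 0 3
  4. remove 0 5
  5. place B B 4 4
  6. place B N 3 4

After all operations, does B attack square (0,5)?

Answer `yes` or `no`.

Op 1: place BK@(1,5)
Op 2: place WR@(0,5)
Op 3: place BN@(0,3)
Op 4: remove (0,5)
Op 5: place BB@(4,4)
Op 6: place BN@(3,4)
Per-piece attacks for B:
  BN@(0,3): attacks (1,5) (2,4) (1,1) (2,2)
  BK@(1,5): attacks (1,4) (2,5) (0,5) (2,4) (0,4)
  BN@(3,4): attacks (5,5) (1,5) (4,2) (5,3) (2,2) (1,3)
  BB@(4,4): attacks (5,5) (5,3) (3,5) (3,3) (2,2) (1,1) (0,0)
B attacks (0,5): yes

Answer: yes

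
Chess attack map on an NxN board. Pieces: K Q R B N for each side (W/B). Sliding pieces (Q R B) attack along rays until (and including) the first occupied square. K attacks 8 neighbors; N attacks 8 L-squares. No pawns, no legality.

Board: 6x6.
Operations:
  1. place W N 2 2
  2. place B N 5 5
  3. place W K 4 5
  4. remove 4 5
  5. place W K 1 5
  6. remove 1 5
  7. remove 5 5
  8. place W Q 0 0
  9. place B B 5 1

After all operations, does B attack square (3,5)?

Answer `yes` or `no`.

Op 1: place WN@(2,2)
Op 2: place BN@(5,5)
Op 3: place WK@(4,5)
Op 4: remove (4,5)
Op 5: place WK@(1,5)
Op 6: remove (1,5)
Op 7: remove (5,5)
Op 8: place WQ@(0,0)
Op 9: place BB@(5,1)
Per-piece attacks for B:
  BB@(5,1): attacks (4,2) (3,3) (2,4) (1,5) (4,0)
B attacks (3,5): no

Answer: no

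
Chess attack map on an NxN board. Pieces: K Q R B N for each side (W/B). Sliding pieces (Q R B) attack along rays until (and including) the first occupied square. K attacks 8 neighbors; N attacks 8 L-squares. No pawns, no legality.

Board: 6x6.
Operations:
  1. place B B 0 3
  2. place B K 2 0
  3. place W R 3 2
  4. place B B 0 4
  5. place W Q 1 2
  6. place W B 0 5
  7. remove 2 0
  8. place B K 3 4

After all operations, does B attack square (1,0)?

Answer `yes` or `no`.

Answer: no

Derivation:
Op 1: place BB@(0,3)
Op 2: place BK@(2,0)
Op 3: place WR@(3,2)
Op 4: place BB@(0,4)
Op 5: place WQ@(1,2)
Op 6: place WB@(0,5)
Op 7: remove (2,0)
Op 8: place BK@(3,4)
Per-piece attacks for B:
  BB@(0,3): attacks (1,4) (2,5) (1,2) [ray(1,-1) blocked at (1,2)]
  BB@(0,4): attacks (1,5) (1,3) (2,2) (3,1) (4,0)
  BK@(3,4): attacks (3,5) (3,3) (4,4) (2,4) (4,5) (4,3) (2,5) (2,3)
B attacks (1,0): no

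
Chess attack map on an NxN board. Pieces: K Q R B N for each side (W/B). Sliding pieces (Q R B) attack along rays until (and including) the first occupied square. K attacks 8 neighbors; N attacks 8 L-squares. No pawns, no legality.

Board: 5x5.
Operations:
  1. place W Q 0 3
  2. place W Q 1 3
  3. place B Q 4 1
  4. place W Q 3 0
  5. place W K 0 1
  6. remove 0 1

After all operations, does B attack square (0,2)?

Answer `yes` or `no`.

Op 1: place WQ@(0,3)
Op 2: place WQ@(1,3)
Op 3: place BQ@(4,1)
Op 4: place WQ@(3,0)
Op 5: place WK@(0,1)
Op 6: remove (0,1)
Per-piece attacks for B:
  BQ@(4,1): attacks (4,2) (4,3) (4,4) (4,0) (3,1) (2,1) (1,1) (0,1) (3,2) (2,3) (1,4) (3,0) [ray(-1,-1) blocked at (3,0)]
B attacks (0,2): no

Answer: no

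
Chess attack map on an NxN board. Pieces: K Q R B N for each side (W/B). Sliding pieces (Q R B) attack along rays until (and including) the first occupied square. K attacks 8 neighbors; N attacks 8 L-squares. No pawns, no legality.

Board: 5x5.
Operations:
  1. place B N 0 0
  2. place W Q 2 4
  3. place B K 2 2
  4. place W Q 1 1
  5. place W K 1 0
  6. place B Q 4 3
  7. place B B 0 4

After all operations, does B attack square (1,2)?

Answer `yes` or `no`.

Answer: yes

Derivation:
Op 1: place BN@(0,0)
Op 2: place WQ@(2,4)
Op 3: place BK@(2,2)
Op 4: place WQ@(1,1)
Op 5: place WK@(1,0)
Op 6: place BQ@(4,3)
Op 7: place BB@(0,4)
Per-piece attacks for B:
  BN@(0,0): attacks (1,2) (2,1)
  BB@(0,4): attacks (1,3) (2,2) [ray(1,-1) blocked at (2,2)]
  BK@(2,2): attacks (2,3) (2,1) (3,2) (1,2) (3,3) (3,1) (1,3) (1,1)
  BQ@(4,3): attacks (4,4) (4,2) (4,1) (4,0) (3,3) (2,3) (1,3) (0,3) (3,4) (3,2) (2,1) (1,0) [ray(-1,-1) blocked at (1,0)]
B attacks (1,2): yes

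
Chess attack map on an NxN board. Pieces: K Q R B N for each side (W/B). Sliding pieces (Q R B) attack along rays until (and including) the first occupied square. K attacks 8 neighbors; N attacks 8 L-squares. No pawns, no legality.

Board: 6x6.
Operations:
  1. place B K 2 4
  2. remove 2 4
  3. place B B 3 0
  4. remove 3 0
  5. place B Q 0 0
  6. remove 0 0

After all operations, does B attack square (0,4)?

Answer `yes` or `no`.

Answer: no

Derivation:
Op 1: place BK@(2,4)
Op 2: remove (2,4)
Op 3: place BB@(3,0)
Op 4: remove (3,0)
Op 5: place BQ@(0,0)
Op 6: remove (0,0)
Per-piece attacks for B:
B attacks (0,4): no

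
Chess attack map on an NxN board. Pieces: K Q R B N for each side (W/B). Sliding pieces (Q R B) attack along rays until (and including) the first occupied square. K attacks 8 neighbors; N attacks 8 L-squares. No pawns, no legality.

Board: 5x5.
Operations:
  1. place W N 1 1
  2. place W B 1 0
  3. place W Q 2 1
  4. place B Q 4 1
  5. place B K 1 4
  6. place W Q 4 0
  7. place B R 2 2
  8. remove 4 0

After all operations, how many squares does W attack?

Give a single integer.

Op 1: place WN@(1,1)
Op 2: place WB@(1,0)
Op 3: place WQ@(2,1)
Op 4: place BQ@(4,1)
Op 5: place BK@(1,4)
Op 6: place WQ@(4,0)
Op 7: place BR@(2,2)
Op 8: remove (4,0)
Per-piece attacks for W:
  WB@(1,0): attacks (2,1) (0,1) [ray(1,1) blocked at (2,1)]
  WN@(1,1): attacks (2,3) (3,2) (0,3) (3,0)
  WQ@(2,1): attacks (2,2) (2,0) (3,1) (4,1) (1,1) (3,2) (4,3) (3,0) (1,2) (0,3) (1,0) [ray(0,1) blocked at (2,2); ray(1,0) blocked at (4,1); ray(-1,0) blocked at (1,1); ray(-1,-1) blocked at (1,0)]
Union (14 distinct): (0,1) (0,3) (1,0) (1,1) (1,2) (2,0) (2,1) (2,2) (2,3) (3,0) (3,1) (3,2) (4,1) (4,3)

Answer: 14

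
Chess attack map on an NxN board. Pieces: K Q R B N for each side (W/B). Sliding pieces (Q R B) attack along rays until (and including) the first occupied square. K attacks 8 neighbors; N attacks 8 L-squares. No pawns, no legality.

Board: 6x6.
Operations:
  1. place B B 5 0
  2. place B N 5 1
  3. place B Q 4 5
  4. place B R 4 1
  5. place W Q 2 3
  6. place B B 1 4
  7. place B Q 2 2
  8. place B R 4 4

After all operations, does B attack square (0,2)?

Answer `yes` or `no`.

Answer: yes

Derivation:
Op 1: place BB@(5,0)
Op 2: place BN@(5,1)
Op 3: place BQ@(4,5)
Op 4: place BR@(4,1)
Op 5: place WQ@(2,3)
Op 6: place BB@(1,4)
Op 7: place BQ@(2,2)
Op 8: place BR@(4,4)
Per-piece attacks for B:
  BB@(1,4): attacks (2,5) (2,3) (0,5) (0,3) [ray(1,-1) blocked at (2,3)]
  BQ@(2,2): attacks (2,3) (2,1) (2,0) (3,2) (4,2) (5,2) (1,2) (0,2) (3,3) (4,4) (3,1) (4,0) (1,3) (0,4) (1,1) (0,0) [ray(0,1) blocked at (2,3); ray(1,1) blocked at (4,4)]
  BR@(4,1): attacks (4,2) (4,3) (4,4) (4,0) (5,1) (3,1) (2,1) (1,1) (0,1) [ray(0,1) blocked at (4,4); ray(1,0) blocked at (5,1)]
  BR@(4,4): attacks (4,5) (4,3) (4,2) (4,1) (5,4) (3,4) (2,4) (1,4) [ray(0,1) blocked at (4,5); ray(0,-1) blocked at (4,1); ray(-1,0) blocked at (1,4)]
  BQ@(4,5): attacks (4,4) (5,5) (3,5) (2,5) (1,5) (0,5) (5,4) (3,4) (2,3) [ray(0,-1) blocked at (4,4); ray(-1,-1) blocked at (2,3)]
  BB@(5,0): attacks (4,1) [ray(-1,1) blocked at (4,1)]
  BN@(5,1): attacks (4,3) (3,2) (3,0)
B attacks (0,2): yes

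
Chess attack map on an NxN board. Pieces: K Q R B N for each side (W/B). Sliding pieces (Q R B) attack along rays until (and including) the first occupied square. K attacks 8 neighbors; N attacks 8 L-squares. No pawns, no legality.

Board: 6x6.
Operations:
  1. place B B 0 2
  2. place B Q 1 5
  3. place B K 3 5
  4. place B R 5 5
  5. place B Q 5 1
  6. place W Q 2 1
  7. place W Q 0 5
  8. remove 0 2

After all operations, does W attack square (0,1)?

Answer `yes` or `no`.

Op 1: place BB@(0,2)
Op 2: place BQ@(1,5)
Op 3: place BK@(3,5)
Op 4: place BR@(5,5)
Op 5: place BQ@(5,1)
Op 6: place WQ@(2,1)
Op 7: place WQ@(0,5)
Op 8: remove (0,2)
Per-piece attacks for W:
  WQ@(0,5): attacks (0,4) (0,3) (0,2) (0,1) (0,0) (1,5) (1,4) (2,3) (3,2) (4,1) (5,0) [ray(1,0) blocked at (1,5)]
  WQ@(2,1): attacks (2,2) (2,3) (2,4) (2,5) (2,0) (3,1) (4,1) (5,1) (1,1) (0,1) (3,2) (4,3) (5,4) (3,0) (1,2) (0,3) (1,0) [ray(1,0) blocked at (5,1)]
W attacks (0,1): yes

Answer: yes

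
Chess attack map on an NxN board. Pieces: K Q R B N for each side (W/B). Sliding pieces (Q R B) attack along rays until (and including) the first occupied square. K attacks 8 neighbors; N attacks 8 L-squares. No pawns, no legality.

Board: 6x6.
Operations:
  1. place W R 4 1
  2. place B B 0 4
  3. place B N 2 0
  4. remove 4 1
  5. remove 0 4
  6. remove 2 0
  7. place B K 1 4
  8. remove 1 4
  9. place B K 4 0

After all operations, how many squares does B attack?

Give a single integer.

Answer: 5

Derivation:
Op 1: place WR@(4,1)
Op 2: place BB@(0,4)
Op 3: place BN@(2,0)
Op 4: remove (4,1)
Op 5: remove (0,4)
Op 6: remove (2,0)
Op 7: place BK@(1,4)
Op 8: remove (1,4)
Op 9: place BK@(4,0)
Per-piece attacks for B:
  BK@(4,0): attacks (4,1) (5,0) (3,0) (5,1) (3,1)
Union (5 distinct): (3,0) (3,1) (4,1) (5,0) (5,1)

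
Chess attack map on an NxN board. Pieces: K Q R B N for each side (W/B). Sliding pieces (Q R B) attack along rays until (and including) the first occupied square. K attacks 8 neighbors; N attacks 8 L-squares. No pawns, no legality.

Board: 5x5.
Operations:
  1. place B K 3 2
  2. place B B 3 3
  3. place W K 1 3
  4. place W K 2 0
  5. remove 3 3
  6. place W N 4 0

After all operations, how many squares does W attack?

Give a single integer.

Op 1: place BK@(3,2)
Op 2: place BB@(3,3)
Op 3: place WK@(1,3)
Op 4: place WK@(2,0)
Op 5: remove (3,3)
Op 6: place WN@(4,0)
Per-piece attacks for W:
  WK@(1,3): attacks (1,4) (1,2) (2,3) (0,3) (2,4) (2,2) (0,4) (0,2)
  WK@(2,0): attacks (2,1) (3,0) (1,0) (3,1) (1,1)
  WN@(4,0): attacks (3,2) (2,1)
Union (14 distinct): (0,2) (0,3) (0,4) (1,0) (1,1) (1,2) (1,4) (2,1) (2,2) (2,3) (2,4) (3,0) (3,1) (3,2)

Answer: 14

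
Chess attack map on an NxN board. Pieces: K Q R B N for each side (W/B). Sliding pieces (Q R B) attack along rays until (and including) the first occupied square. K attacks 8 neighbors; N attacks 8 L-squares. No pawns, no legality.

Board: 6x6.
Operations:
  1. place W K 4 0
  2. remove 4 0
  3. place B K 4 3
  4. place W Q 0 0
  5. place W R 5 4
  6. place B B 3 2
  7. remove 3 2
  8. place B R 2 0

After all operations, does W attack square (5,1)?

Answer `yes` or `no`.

Answer: yes

Derivation:
Op 1: place WK@(4,0)
Op 2: remove (4,0)
Op 3: place BK@(4,3)
Op 4: place WQ@(0,0)
Op 5: place WR@(5,4)
Op 6: place BB@(3,2)
Op 7: remove (3,2)
Op 8: place BR@(2,0)
Per-piece attacks for W:
  WQ@(0,0): attacks (0,1) (0,2) (0,3) (0,4) (0,5) (1,0) (2,0) (1,1) (2,2) (3,3) (4,4) (5,5) [ray(1,0) blocked at (2,0)]
  WR@(5,4): attacks (5,5) (5,3) (5,2) (5,1) (5,0) (4,4) (3,4) (2,4) (1,4) (0,4)
W attacks (5,1): yes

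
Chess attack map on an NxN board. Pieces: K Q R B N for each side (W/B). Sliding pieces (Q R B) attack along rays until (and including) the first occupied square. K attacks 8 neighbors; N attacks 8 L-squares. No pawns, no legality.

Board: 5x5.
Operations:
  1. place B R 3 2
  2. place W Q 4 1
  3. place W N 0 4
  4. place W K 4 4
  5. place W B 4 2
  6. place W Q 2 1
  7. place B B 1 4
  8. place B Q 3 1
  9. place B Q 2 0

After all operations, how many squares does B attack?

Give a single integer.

Op 1: place BR@(3,2)
Op 2: place WQ@(4,1)
Op 3: place WN@(0,4)
Op 4: place WK@(4,4)
Op 5: place WB@(4,2)
Op 6: place WQ@(2,1)
Op 7: place BB@(1,4)
Op 8: place BQ@(3,1)
Op 9: place BQ@(2,0)
Per-piece attacks for B:
  BB@(1,4): attacks (2,3) (3,2) (0,3) [ray(1,-1) blocked at (3,2)]
  BQ@(2,0): attacks (2,1) (3,0) (4,0) (1,0) (0,0) (3,1) (1,1) (0,2) [ray(0,1) blocked at (2,1); ray(1,1) blocked at (3,1)]
  BQ@(3,1): attacks (3,2) (3,0) (4,1) (2,1) (4,2) (4,0) (2,2) (1,3) (0,4) (2,0) [ray(0,1) blocked at (3,2); ray(1,0) blocked at (4,1); ray(-1,0) blocked at (2,1); ray(1,1) blocked at (4,2); ray(-1,1) blocked at (0,4); ray(-1,-1) blocked at (2,0)]
  BR@(3,2): attacks (3,3) (3,4) (3,1) (4,2) (2,2) (1,2) (0,2) [ray(0,-1) blocked at (3,1); ray(1,0) blocked at (4,2)]
Union (20 distinct): (0,0) (0,2) (0,3) (0,4) (1,0) (1,1) (1,2) (1,3) (2,0) (2,1) (2,2) (2,3) (3,0) (3,1) (3,2) (3,3) (3,4) (4,0) (4,1) (4,2)

Answer: 20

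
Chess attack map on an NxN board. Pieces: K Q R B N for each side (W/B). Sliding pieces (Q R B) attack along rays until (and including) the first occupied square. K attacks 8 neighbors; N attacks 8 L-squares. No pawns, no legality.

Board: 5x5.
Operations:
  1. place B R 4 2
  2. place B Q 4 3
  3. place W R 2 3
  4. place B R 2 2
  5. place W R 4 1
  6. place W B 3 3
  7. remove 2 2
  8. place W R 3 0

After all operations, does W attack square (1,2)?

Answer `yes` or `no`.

Op 1: place BR@(4,2)
Op 2: place BQ@(4,3)
Op 3: place WR@(2,3)
Op 4: place BR@(2,2)
Op 5: place WR@(4,1)
Op 6: place WB@(3,3)
Op 7: remove (2,2)
Op 8: place WR@(3,0)
Per-piece attacks for W:
  WR@(2,3): attacks (2,4) (2,2) (2,1) (2,0) (3,3) (1,3) (0,3) [ray(1,0) blocked at (3,3)]
  WR@(3,0): attacks (3,1) (3,2) (3,3) (4,0) (2,0) (1,0) (0,0) [ray(0,1) blocked at (3,3)]
  WB@(3,3): attacks (4,4) (4,2) (2,4) (2,2) (1,1) (0,0) [ray(1,-1) blocked at (4,2)]
  WR@(4,1): attacks (4,2) (4,0) (3,1) (2,1) (1,1) (0,1) [ray(0,1) blocked at (4,2)]
W attacks (1,2): no

Answer: no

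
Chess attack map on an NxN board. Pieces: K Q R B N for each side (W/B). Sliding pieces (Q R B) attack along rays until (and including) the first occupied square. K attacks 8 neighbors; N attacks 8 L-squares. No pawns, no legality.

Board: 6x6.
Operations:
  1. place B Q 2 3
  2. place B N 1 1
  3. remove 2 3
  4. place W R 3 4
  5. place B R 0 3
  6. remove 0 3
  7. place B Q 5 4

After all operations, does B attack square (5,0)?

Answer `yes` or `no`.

Answer: yes

Derivation:
Op 1: place BQ@(2,3)
Op 2: place BN@(1,1)
Op 3: remove (2,3)
Op 4: place WR@(3,4)
Op 5: place BR@(0,3)
Op 6: remove (0,3)
Op 7: place BQ@(5,4)
Per-piece attacks for B:
  BN@(1,1): attacks (2,3) (3,2) (0,3) (3,0)
  BQ@(5,4): attacks (5,5) (5,3) (5,2) (5,1) (5,0) (4,4) (3,4) (4,5) (4,3) (3,2) (2,1) (1,0) [ray(-1,0) blocked at (3,4)]
B attacks (5,0): yes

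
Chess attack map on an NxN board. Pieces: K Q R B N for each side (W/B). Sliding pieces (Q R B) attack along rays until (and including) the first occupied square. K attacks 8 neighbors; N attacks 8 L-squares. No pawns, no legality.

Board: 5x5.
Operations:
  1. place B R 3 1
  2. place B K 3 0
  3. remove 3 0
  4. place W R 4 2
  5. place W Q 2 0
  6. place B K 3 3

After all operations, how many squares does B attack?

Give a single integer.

Answer: 14

Derivation:
Op 1: place BR@(3,1)
Op 2: place BK@(3,0)
Op 3: remove (3,0)
Op 4: place WR@(4,2)
Op 5: place WQ@(2,0)
Op 6: place BK@(3,3)
Per-piece attacks for B:
  BR@(3,1): attacks (3,2) (3,3) (3,0) (4,1) (2,1) (1,1) (0,1) [ray(0,1) blocked at (3,3)]
  BK@(3,3): attacks (3,4) (3,2) (4,3) (2,3) (4,4) (4,2) (2,4) (2,2)
Union (14 distinct): (0,1) (1,1) (2,1) (2,2) (2,3) (2,4) (3,0) (3,2) (3,3) (3,4) (4,1) (4,2) (4,3) (4,4)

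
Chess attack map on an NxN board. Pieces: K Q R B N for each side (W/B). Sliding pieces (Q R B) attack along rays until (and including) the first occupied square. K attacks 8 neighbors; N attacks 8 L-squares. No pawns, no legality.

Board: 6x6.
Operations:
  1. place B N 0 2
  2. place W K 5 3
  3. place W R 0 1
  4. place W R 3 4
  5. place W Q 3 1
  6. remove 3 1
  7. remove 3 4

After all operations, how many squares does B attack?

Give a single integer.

Answer: 4

Derivation:
Op 1: place BN@(0,2)
Op 2: place WK@(5,3)
Op 3: place WR@(0,1)
Op 4: place WR@(3,4)
Op 5: place WQ@(3,1)
Op 6: remove (3,1)
Op 7: remove (3,4)
Per-piece attacks for B:
  BN@(0,2): attacks (1,4) (2,3) (1,0) (2,1)
Union (4 distinct): (1,0) (1,4) (2,1) (2,3)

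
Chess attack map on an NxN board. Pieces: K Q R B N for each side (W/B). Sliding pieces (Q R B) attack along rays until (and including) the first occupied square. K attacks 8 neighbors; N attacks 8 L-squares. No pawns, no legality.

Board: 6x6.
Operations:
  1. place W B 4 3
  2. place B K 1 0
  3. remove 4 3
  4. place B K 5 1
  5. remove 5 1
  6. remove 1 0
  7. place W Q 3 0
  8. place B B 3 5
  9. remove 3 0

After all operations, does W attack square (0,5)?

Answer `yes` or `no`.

Op 1: place WB@(4,3)
Op 2: place BK@(1,0)
Op 3: remove (4,3)
Op 4: place BK@(5,1)
Op 5: remove (5,1)
Op 6: remove (1,0)
Op 7: place WQ@(3,0)
Op 8: place BB@(3,5)
Op 9: remove (3,0)
Per-piece attacks for W:
W attacks (0,5): no

Answer: no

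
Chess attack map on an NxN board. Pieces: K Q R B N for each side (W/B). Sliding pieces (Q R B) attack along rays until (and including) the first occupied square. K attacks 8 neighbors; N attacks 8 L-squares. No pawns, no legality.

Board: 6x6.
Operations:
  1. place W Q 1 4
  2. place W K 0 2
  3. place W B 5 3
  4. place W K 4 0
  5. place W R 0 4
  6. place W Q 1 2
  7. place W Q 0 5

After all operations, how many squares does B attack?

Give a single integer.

Answer: 0

Derivation:
Op 1: place WQ@(1,4)
Op 2: place WK@(0,2)
Op 3: place WB@(5,3)
Op 4: place WK@(4,0)
Op 5: place WR@(0,4)
Op 6: place WQ@(1,2)
Op 7: place WQ@(0,5)
Per-piece attacks for B:
Union (0 distinct): (none)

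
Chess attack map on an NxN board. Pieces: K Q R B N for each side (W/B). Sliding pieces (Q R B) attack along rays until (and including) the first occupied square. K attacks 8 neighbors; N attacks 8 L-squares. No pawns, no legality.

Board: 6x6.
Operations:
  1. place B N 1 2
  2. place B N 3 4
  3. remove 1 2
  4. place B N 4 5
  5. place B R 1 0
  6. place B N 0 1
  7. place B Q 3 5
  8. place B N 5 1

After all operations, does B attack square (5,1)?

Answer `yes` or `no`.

Op 1: place BN@(1,2)
Op 2: place BN@(3,4)
Op 3: remove (1,2)
Op 4: place BN@(4,5)
Op 5: place BR@(1,0)
Op 6: place BN@(0,1)
Op 7: place BQ@(3,5)
Op 8: place BN@(5,1)
Per-piece attacks for B:
  BN@(0,1): attacks (1,3) (2,2) (2,0)
  BR@(1,0): attacks (1,1) (1,2) (1,3) (1,4) (1,5) (2,0) (3,0) (4,0) (5,0) (0,0)
  BN@(3,4): attacks (5,5) (1,5) (4,2) (5,3) (2,2) (1,3)
  BQ@(3,5): attacks (3,4) (4,5) (2,5) (1,5) (0,5) (4,4) (5,3) (2,4) (1,3) (0,2) [ray(0,-1) blocked at (3,4); ray(1,0) blocked at (4,5)]
  BN@(4,5): attacks (5,3) (3,3) (2,4)
  BN@(5,1): attacks (4,3) (3,2) (3,0)
B attacks (5,1): no

Answer: no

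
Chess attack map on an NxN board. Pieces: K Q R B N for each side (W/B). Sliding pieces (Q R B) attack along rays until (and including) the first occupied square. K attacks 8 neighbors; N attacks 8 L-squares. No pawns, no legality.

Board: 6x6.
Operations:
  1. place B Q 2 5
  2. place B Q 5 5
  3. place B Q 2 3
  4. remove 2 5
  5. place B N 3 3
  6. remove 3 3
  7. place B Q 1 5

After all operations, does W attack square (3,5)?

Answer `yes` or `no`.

Answer: no

Derivation:
Op 1: place BQ@(2,5)
Op 2: place BQ@(5,5)
Op 3: place BQ@(2,3)
Op 4: remove (2,5)
Op 5: place BN@(3,3)
Op 6: remove (3,3)
Op 7: place BQ@(1,5)
Per-piece attacks for W:
W attacks (3,5): no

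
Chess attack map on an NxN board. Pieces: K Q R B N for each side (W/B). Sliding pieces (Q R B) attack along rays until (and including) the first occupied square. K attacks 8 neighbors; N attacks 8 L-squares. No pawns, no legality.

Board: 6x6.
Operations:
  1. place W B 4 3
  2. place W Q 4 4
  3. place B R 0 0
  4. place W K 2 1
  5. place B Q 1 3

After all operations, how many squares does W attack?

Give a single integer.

Answer: 23

Derivation:
Op 1: place WB@(4,3)
Op 2: place WQ@(4,4)
Op 3: place BR@(0,0)
Op 4: place WK@(2,1)
Op 5: place BQ@(1,3)
Per-piece attacks for W:
  WK@(2,1): attacks (2,2) (2,0) (3,1) (1,1) (3,2) (3,0) (1,2) (1,0)
  WB@(4,3): attacks (5,4) (5,2) (3,4) (2,5) (3,2) (2,1) [ray(-1,-1) blocked at (2,1)]
  WQ@(4,4): attacks (4,5) (4,3) (5,4) (3,4) (2,4) (1,4) (0,4) (5,5) (5,3) (3,5) (3,3) (2,2) (1,1) (0,0) [ray(0,-1) blocked at (4,3); ray(-1,-1) blocked at (0,0)]
Union (23 distinct): (0,0) (0,4) (1,0) (1,1) (1,2) (1,4) (2,0) (2,1) (2,2) (2,4) (2,5) (3,0) (3,1) (3,2) (3,3) (3,4) (3,5) (4,3) (4,5) (5,2) (5,3) (5,4) (5,5)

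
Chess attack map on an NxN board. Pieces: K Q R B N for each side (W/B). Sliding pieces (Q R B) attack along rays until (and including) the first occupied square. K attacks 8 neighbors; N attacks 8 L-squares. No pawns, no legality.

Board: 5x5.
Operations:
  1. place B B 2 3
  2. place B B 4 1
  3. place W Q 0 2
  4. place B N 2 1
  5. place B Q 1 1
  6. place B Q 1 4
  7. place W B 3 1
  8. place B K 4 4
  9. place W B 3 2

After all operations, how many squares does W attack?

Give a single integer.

Op 1: place BB@(2,3)
Op 2: place BB@(4,1)
Op 3: place WQ@(0,2)
Op 4: place BN@(2,1)
Op 5: place BQ@(1,1)
Op 6: place BQ@(1,4)
Op 7: place WB@(3,1)
Op 8: place BK@(4,4)
Op 9: place WB@(3,2)
Per-piece attacks for W:
  WQ@(0,2): attacks (0,3) (0,4) (0,1) (0,0) (1,2) (2,2) (3,2) (1,3) (2,4) (1,1) [ray(1,0) blocked at (3,2); ray(1,-1) blocked at (1,1)]
  WB@(3,1): attacks (4,2) (4,0) (2,2) (1,3) (0,4) (2,0)
  WB@(3,2): attacks (4,3) (4,1) (2,3) (2,1) [ray(1,-1) blocked at (4,1); ray(-1,1) blocked at (2,3); ray(-1,-1) blocked at (2,1)]
Union (17 distinct): (0,0) (0,1) (0,3) (0,4) (1,1) (1,2) (1,3) (2,0) (2,1) (2,2) (2,3) (2,4) (3,2) (4,0) (4,1) (4,2) (4,3)

Answer: 17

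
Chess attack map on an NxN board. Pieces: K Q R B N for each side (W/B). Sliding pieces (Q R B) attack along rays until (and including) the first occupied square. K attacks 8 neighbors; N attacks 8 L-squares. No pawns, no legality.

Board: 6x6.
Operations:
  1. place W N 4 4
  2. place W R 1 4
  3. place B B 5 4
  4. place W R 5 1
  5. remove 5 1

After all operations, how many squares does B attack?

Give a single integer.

Op 1: place WN@(4,4)
Op 2: place WR@(1,4)
Op 3: place BB@(5,4)
Op 4: place WR@(5,1)
Op 5: remove (5,1)
Per-piece attacks for B:
  BB@(5,4): attacks (4,5) (4,3) (3,2) (2,1) (1,0)
Union (5 distinct): (1,0) (2,1) (3,2) (4,3) (4,5)

Answer: 5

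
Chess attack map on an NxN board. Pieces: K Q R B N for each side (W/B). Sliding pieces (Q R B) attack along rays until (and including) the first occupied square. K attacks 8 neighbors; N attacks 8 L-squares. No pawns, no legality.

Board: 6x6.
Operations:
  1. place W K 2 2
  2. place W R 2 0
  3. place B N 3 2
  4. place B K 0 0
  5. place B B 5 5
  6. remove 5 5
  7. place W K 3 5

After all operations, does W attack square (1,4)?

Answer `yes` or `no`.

Answer: no

Derivation:
Op 1: place WK@(2,2)
Op 2: place WR@(2,0)
Op 3: place BN@(3,2)
Op 4: place BK@(0,0)
Op 5: place BB@(5,5)
Op 6: remove (5,5)
Op 7: place WK@(3,5)
Per-piece attacks for W:
  WR@(2,0): attacks (2,1) (2,2) (3,0) (4,0) (5,0) (1,0) (0,0) [ray(0,1) blocked at (2,2); ray(-1,0) blocked at (0,0)]
  WK@(2,2): attacks (2,3) (2,1) (3,2) (1,2) (3,3) (3,1) (1,3) (1,1)
  WK@(3,5): attacks (3,4) (4,5) (2,5) (4,4) (2,4)
W attacks (1,4): no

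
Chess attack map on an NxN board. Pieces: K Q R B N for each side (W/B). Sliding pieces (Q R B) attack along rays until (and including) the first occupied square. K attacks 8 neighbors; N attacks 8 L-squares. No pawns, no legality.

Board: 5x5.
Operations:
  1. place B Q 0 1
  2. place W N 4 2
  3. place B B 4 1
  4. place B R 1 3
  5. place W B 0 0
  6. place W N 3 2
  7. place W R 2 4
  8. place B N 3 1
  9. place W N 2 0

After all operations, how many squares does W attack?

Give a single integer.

Op 1: place BQ@(0,1)
Op 2: place WN@(4,2)
Op 3: place BB@(4,1)
Op 4: place BR@(1,3)
Op 5: place WB@(0,0)
Op 6: place WN@(3,2)
Op 7: place WR@(2,4)
Op 8: place BN@(3,1)
Op 9: place WN@(2,0)
Per-piece attacks for W:
  WB@(0,0): attacks (1,1) (2,2) (3,3) (4,4)
  WN@(2,0): attacks (3,2) (4,1) (1,2) (0,1)
  WR@(2,4): attacks (2,3) (2,2) (2,1) (2,0) (3,4) (4,4) (1,4) (0,4) [ray(0,-1) blocked at (2,0)]
  WN@(3,2): attacks (4,4) (2,4) (1,3) (4,0) (2,0) (1,1)
  WN@(4,2): attacks (3,4) (2,3) (3,0) (2,1)
Union (18 distinct): (0,1) (0,4) (1,1) (1,2) (1,3) (1,4) (2,0) (2,1) (2,2) (2,3) (2,4) (3,0) (3,2) (3,3) (3,4) (4,0) (4,1) (4,4)

Answer: 18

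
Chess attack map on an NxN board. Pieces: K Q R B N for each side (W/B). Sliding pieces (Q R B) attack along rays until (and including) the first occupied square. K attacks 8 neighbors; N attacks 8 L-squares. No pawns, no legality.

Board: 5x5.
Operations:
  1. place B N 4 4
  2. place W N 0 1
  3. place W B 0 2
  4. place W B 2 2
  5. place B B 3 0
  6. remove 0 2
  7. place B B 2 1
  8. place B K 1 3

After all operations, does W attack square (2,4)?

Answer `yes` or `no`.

Op 1: place BN@(4,4)
Op 2: place WN@(0,1)
Op 3: place WB@(0,2)
Op 4: place WB@(2,2)
Op 5: place BB@(3,0)
Op 6: remove (0,2)
Op 7: place BB@(2,1)
Op 8: place BK@(1,3)
Per-piece attacks for W:
  WN@(0,1): attacks (1,3) (2,2) (2,0)
  WB@(2,2): attacks (3,3) (4,4) (3,1) (4,0) (1,3) (1,1) (0,0) [ray(1,1) blocked at (4,4); ray(-1,1) blocked at (1,3)]
W attacks (2,4): no

Answer: no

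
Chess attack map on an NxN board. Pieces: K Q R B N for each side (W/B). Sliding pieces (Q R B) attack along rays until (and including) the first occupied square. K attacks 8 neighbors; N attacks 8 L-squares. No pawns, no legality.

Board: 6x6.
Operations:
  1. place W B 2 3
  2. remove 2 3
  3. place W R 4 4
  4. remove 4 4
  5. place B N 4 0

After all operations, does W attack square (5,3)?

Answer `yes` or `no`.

Answer: no

Derivation:
Op 1: place WB@(2,3)
Op 2: remove (2,3)
Op 3: place WR@(4,4)
Op 4: remove (4,4)
Op 5: place BN@(4,0)
Per-piece attacks for W:
W attacks (5,3): no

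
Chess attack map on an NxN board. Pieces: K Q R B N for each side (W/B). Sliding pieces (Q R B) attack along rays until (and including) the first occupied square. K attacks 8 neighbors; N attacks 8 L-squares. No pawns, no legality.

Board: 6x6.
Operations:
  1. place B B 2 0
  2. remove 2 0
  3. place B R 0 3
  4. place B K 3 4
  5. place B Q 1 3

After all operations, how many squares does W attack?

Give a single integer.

Op 1: place BB@(2,0)
Op 2: remove (2,0)
Op 3: place BR@(0,3)
Op 4: place BK@(3,4)
Op 5: place BQ@(1,3)
Per-piece attacks for W:
Union (0 distinct): (none)

Answer: 0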